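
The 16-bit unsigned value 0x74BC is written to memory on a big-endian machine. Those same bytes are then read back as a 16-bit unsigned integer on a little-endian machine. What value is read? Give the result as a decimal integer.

Stored big-endian, the bytes at ascending addresses are 74 BC.
Read back as little-endian, the first byte is least significant, giving 0xBC74.
0xBC74 = 48244.

48244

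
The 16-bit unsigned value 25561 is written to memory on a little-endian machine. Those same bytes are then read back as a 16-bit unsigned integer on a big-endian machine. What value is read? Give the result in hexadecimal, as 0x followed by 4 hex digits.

0xD963

25561 in 16-bit hexadecimal is 0x63D9.
Stored little-endian, the bytes at ascending addresses are D9 63.
Read back as big-endian, the last byte is least significant, giving 0xD963.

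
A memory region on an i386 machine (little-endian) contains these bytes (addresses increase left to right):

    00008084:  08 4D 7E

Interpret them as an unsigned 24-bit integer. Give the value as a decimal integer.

8277256

Little-endian: lowest address holds the least-significant byte.
Reassemble most-significant byte first: 7E 4D 08 → 0x7E4D08.
0x7E4D08 = 8277256.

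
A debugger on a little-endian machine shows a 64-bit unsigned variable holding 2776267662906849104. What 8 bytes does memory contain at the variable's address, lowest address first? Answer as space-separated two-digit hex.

50 77 F7 E8 BA 48 87 26

2776267662906849104 in hexadecimal, padded to 64 bits, is 0x268748BAE8F77750.
Split into bytes (most-significant first): 26 87 48 BA E8 F7 77 50.
In little-endian order the low byte comes first in memory.
So at ascending addresses the bytes are 50 77 F7 E8 BA 48 87 26.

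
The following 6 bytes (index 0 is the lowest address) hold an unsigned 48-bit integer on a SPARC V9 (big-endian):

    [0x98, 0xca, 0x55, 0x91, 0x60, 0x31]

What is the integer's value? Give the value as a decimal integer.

167994786406449

In big-endian order the high byte comes first in memory.
The bytes are already most-significant first: 0x98CA55916031.
0x98CA55916031 = 167994786406449.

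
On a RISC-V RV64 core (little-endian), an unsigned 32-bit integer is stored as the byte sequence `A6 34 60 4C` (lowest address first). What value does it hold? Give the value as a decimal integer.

1281373350

Little-endian: lowest address holds the least-significant byte.
Reassemble most-significant byte first: 4C 60 34 A6 → 0x4C6034A6.
0x4C6034A6 = 1281373350.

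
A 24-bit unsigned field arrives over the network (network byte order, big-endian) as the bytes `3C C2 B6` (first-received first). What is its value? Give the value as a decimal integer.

Big-endian: lowest address holds the most-significant byte.
The bytes are already most-significant first: 0x3CC2B6.
0x3CC2B6 = 3982006.

3982006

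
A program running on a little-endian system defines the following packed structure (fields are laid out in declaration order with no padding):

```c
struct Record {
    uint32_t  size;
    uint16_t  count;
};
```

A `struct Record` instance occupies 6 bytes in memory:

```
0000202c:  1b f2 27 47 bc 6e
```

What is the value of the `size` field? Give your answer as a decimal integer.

`size` is the first field, at byte offset 0, occupying 4 bytes.
Bytes at offsets 0..3: 1B F2 27 47.
Little-endian: lowest address holds the least-significant byte.
Reassemble most-significant byte first: 47 27 F2 1B → 0x4727F21B.
0x4727F21B = 1193800219.

1193800219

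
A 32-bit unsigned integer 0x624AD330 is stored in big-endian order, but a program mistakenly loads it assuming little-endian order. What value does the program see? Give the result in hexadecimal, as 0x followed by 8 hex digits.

Stored big-endian, the bytes at ascending addresses are 62 4A D3 30.
Read back as little-endian, the first byte is least significant, giving 0x30D34A62.

0x30D34A62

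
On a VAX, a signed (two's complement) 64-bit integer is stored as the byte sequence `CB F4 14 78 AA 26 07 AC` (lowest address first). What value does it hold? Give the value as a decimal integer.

Little-endian stores the least-significant byte at the lowest address.
Reassemble most-significant byte first: AC 07 26 AA 78 14 F4 CB → 0xAC0726AA7814F4CB.
Top bit is set, so as a signed 64-bit value this is 0xAC0726AA7814F4CB − 2^64 = -6050825060748036917.

-6050825060748036917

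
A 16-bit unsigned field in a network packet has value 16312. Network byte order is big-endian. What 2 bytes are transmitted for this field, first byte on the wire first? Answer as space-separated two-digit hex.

3F B8

16312 in hexadecimal, padded to 16 bits, is 0x3FB8.
Split into bytes (most-significant first): 3F B8.
Big-endian stores the most-significant byte at the lowest address.
So the memory order matches the most-significant-first order: 3F B8.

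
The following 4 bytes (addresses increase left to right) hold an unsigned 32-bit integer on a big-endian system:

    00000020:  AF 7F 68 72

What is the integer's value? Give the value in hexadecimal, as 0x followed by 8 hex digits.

0xAF7F6872

In big-endian order the high byte comes first in memory.
The bytes are already most-significant first: 0xAF7F6872.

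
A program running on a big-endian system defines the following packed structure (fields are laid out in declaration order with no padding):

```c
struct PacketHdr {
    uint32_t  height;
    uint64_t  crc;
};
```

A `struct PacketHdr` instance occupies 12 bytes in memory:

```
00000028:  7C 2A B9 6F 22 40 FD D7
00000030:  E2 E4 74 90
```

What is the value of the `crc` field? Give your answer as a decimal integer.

2468251699465450640

`crc` follows `height` (4 bytes), so it starts at byte offset 4 and occupies 8 bytes.
Bytes at offsets 4..11: 22 40 FD D7 E2 E4 74 90.
Big-endian stores the most-significant byte at the lowest address.
The bytes are already most-significant first: 0x2240FDD7E2E47490.
0x2240FDD7E2E47490 = 2468251699465450640.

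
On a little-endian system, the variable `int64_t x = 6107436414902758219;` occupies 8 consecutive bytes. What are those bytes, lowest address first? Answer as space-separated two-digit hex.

6107436414902758219 in hexadecimal, padded to 64 bits, is 0x54C1F90F8E906B4B.
Split into bytes (most-significant first): 54 C1 F9 0F 8E 90 6B 4B.
Little-endian stores the least-significant byte at the lowest address.
So at ascending addresses the bytes are 4B 6B 90 8E 0F F9 C1 54.

4B 6B 90 8E 0F F9 C1 54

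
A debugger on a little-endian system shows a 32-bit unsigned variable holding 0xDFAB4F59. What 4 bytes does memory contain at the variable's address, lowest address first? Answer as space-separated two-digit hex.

59 4F AB DF

Split into bytes (most-significant first): DF AB 4F 59.
Little-endian: lowest address holds the least-significant byte.
So at ascending addresses the bytes are 59 4F AB DF.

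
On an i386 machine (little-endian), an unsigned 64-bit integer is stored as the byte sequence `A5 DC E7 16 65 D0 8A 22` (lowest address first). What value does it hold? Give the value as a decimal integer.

2489030876670188709

In little-endian order the low byte comes first in memory.
Reassemble most-significant byte first: 22 8A D0 65 16 E7 DC A5 → 0x228AD06516E7DCA5.
0x228AD06516E7DCA5 = 2489030876670188709.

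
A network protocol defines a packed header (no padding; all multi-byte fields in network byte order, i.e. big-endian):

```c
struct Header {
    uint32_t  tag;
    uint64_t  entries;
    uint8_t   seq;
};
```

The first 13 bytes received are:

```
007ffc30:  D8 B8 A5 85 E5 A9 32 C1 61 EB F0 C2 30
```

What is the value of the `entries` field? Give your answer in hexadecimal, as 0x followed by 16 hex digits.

`entries` follows `tag` (4 bytes), so it starts at byte offset 4 and occupies 8 bytes.
Bytes at offsets 4..11: E5 A9 32 C1 61 EB F0 C2.
Big-endian: lowest address holds the most-significant byte.
The bytes are already most-significant first: 0xE5A932C161EBF0C2.

0xE5A932C161EBF0C2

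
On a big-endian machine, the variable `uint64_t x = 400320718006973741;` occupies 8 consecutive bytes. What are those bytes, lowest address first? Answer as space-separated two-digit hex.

400320718006973741 in hexadecimal, padded to 64 bits, is 0x058E39927108F52D.
Split into bytes (most-significant first): 05 8E 39 92 71 08 F5 2D.
Big-endian stores the most-significant byte at the lowest address.
So the memory order matches the most-significant-first order: 05 8E 39 92 71 08 F5 2D.

05 8E 39 92 71 08 F5 2D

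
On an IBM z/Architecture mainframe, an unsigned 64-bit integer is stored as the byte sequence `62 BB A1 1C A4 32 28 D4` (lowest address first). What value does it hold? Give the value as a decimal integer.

7114457180747737300

Big-endian: lowest address holds the most-significant byte.
The bytes are already most-significant first: 0x62BBA11CA43228D4.
0x62BBA11CA43228D4 = 7114457180747737300.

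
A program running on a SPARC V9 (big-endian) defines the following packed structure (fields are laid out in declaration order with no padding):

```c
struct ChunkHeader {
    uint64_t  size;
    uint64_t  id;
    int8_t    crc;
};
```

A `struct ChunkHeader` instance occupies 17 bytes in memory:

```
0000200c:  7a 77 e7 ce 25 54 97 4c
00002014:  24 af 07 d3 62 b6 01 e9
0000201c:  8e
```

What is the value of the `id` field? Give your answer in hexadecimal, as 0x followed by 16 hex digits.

0x24AF07D362B601E9

`id` follows `size` (8 bytes), so it starts at byte offset 8 and occupies 8 bytes.
Bytes at offsets 8..15: 24 AF 07 D3 62 B6 01 E9.
In big-endian order the high byte comes first in memory.
The bytes are already most-significant first: 0x24AF07D362B601E9.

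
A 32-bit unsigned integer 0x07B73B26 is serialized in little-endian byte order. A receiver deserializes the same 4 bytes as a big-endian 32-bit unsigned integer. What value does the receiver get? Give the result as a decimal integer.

641447687

Stored little-endian, the bytes at ascending addresses are 26 3B B7 07.
Read back as big-endian, the last byte is least significant, giving 0x263BB707.
0x263BB707 = 641447687.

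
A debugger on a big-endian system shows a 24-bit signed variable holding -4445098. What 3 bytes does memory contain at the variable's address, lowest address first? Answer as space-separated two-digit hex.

BC 2C 56

Two's complement of -4445098 in 24 bits: 4445098 = 0x43D3AA; invert → 0xBC2C55; add 1 → 0xBC2C56.
Split into bytes (most-significant first): BC 2C 56.
Big-endian: lowest address holds the most-significant byte.
So the memory order matches the most-significant-first order: BC 2C 56.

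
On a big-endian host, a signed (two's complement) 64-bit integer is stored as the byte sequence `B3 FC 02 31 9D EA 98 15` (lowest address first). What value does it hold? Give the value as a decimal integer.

Big-endian: lowest address holds the most-significant byte.
The bytes are already most-significant first: 0xB3FC02319DEA9815.
Top bit is set, so as a signed 64-bit value this is 0xB3FC02319DEA9815 − 2^64 = -5477500634663315435.

-5477500634663315435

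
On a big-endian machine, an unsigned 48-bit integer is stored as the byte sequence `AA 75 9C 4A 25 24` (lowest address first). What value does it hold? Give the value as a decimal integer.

Big-endian stores the most-significant byte at the lowest address.
The bytes are already most-significant first: 0xAA759C4A2524.
0xAA759C4A2524 = 187422110000420.

187422110000420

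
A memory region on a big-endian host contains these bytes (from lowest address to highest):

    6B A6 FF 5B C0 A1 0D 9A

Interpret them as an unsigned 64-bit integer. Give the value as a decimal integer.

Big-endian stores the most-significant byte at the lowest address.
The bytes are already most-significant first: 0x6BA6FF5BC0A10D9A.
0x6BA6FF5BC0A10D9A = 7757168177731145114.

7757168177731145114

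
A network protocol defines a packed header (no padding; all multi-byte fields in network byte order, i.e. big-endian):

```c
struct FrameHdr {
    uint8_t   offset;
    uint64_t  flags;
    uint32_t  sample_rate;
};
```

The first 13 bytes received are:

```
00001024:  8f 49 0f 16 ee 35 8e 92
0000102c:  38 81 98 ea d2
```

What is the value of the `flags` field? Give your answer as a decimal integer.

5264451701775962680

`flags` follows `offset` (1 byte), so it starts at byte offset 1 and occupies 8 bytes.
Bytes at offsets 1..8: 49 0F 16 EE 35 8E 92 38.
Big-endian: lowest address holds the most-significant byte.
The bytes are already most-significant first: 0x490F16EE358E9238.
0x490F16EE358E9238 = 5264451701775962680.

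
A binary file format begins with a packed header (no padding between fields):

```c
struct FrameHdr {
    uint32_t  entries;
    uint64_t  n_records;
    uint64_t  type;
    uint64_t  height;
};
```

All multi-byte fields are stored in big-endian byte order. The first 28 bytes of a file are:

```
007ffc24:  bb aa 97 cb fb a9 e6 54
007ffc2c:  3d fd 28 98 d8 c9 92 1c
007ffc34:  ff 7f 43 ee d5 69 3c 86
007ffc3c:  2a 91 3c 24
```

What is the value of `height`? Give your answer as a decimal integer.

`height` follows `entries` (4 B), `n_records` (8 B), `type` (8 B), so it starts at offset 4 + 8 + 8 = 20 and occupies 8 bytes.
Bytes at offsets 20..27: D5 69 3C 86 2A 91 3C 24.
Big-endian stores the most-significant byte at the lowest address.
The bytes are already most-significant first: 0xD5693C862A913C24.
0xD5693C862A913C24 = 15377888949570714660.

15377888949570714660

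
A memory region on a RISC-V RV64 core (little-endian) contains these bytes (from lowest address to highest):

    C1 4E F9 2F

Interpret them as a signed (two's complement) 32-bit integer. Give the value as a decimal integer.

Little-endian: lowest address holds the least-significant byte.
Reassemble most-significant byte first: 2F F9 4E C1 → 0x2FF94EC1.
0x2FF94EC1 = 804867777.

804867777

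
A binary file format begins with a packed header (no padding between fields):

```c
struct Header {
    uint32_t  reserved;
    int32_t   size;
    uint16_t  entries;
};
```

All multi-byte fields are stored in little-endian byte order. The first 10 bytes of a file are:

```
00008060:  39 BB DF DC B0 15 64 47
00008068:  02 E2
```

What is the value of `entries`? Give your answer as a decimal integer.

57858

`entries` follows `reserved` (4 B), `size` (4 B), so it starts at offset 4 + 4 = 8 and occupies 2 bytes.
Bytes at offsets 8..9: 02 E2.
Little-endian: lowest address holds the least-significant byte.
Reassemble most-significant byte first: E2 02 → 0xE202.
0xE202 = 57858.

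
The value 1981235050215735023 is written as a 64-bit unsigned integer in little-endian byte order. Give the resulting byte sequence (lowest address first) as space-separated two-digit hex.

EF 7E A9 F8 C7 C2 7E 1B

1981235050215735023 in hexadecimal, padded to 64 bits, is 0x1B7EC2C7F8A97EEF.
Split into bytes (most-significant first): 1B 7E C2 C7 F8 A9 7E EF.
In little-endian order the low byte comes first in memory.
So at ascending addresses the bytes are EF 7E A9 F8 C7 C2 7E 1B.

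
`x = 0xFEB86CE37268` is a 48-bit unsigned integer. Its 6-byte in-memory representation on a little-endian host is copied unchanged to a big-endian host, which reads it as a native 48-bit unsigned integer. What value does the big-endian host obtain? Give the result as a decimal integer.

Stored little-endian, the bytes at ascending addresses are 68 72 E3 6C B8 FE.
Read back as big-endian, the last byte is least significant, giving 0x6872E36CB8FE.
0x6872E36CB8FE = 114842651113726.

114842651113726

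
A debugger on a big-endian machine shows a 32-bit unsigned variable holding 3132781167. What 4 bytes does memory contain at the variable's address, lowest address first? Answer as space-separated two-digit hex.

BA BA 72 6F

3132781167 in hexadecimal, padded to 32 bits, is 0xBABA726F.
Split into bytes (most-significant first): BA BA 72 6F.
In big-endian order the high byte comes first in memory.
So the memory order matches the most-significant-first order: BA BA 72 6F.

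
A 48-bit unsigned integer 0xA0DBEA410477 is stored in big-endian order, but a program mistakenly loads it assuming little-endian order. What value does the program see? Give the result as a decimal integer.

Stored big-endian, the bytes at ascending addresses are A0 DB EA 41 04 77.
Read back as little-endian, the first byte is least significant, giving 0x770441EADBA0.
0x770441EADBA0 = 130860169485216.

130860169485216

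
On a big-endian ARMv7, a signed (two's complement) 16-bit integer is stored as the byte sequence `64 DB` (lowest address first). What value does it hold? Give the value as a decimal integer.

Big-endian: lowest address holds the most-significant byte.
The bytes are already most-significant first: 0x64DB.
0x64DB = 25819.

25819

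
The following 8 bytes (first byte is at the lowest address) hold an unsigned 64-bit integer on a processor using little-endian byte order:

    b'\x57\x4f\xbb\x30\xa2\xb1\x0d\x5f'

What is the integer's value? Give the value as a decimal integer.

Little-endian: lowest address holds the least-significant byte.
Reassemble most-significant byte first: 5F 0D B1 A2 30 BB 4F 57 → 0x5F0DB1A230BB4F57.
0x5F0DB1A230BB4F57 = 6849325918460792663.

6849325918460792663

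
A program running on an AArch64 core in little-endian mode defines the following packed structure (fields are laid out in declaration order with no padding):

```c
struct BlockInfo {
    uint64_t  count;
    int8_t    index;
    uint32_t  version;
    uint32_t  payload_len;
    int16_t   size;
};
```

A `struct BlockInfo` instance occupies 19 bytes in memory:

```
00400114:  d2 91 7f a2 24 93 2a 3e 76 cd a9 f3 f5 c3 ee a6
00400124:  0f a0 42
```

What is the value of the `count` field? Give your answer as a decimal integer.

4479554564927754706

`count` is the first field, at byte offset 0, occupying 8 bytes.
Bytes at offsets 0..7: D2 91 7F A2 24 93 2A 3E.
In little-endian order the low byte comes first in memory.
Reassemble most-significant byte first: 3E 2A 93 24 A2 7F 91 D2 → 0x3E2A9324A27F91D2.
0x3E2A9324A27F91D2 = 4479554564927754706.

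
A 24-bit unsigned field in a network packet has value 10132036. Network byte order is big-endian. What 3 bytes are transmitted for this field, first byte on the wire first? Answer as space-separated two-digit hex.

10132036 in hexadecimal, padded to 24 bits, is 0x9A9A44.
Split into bytes (most-significant first): 9A 9A 44.
Big-endian stores the most-significant byte at the lowest address.
So the memory order matches the most-significant-first order: 9A 9A 44.

9A 9A 44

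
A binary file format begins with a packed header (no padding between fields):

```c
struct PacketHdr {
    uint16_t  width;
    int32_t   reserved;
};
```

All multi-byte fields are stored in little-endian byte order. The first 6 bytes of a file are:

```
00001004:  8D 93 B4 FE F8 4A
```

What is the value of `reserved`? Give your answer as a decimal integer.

`reserved` follows `width` (2 bytes), so it starts at byte offset 2 and occupies 4 bytes.
Bytes at offsets 2..5: B4 FE F8 4A.
Little-endian stores the least-significant byte at the lowest address.
Reassemble most-significant byte first: 4A F8 FE B4 → 0x4AF8FEB4.
0x4AF8FEB4 = 1257832116.

1257832116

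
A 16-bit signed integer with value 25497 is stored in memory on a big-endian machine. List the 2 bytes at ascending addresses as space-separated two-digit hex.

63 99

25497 in hexadecimal, padded to 16 bits, is 0x6399.
Split into bytes (most-significant first): 63 99.
In big-endian order the high byte comes first in memory.
So the memory order matches the most-significant-first order: 63 99.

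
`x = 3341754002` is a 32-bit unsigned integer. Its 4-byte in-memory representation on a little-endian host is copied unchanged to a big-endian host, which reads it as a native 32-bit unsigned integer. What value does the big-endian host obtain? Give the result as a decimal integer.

2451451847

3341754002 in 32-bit hexadecimal is 0xC72F1E92.
Stored little-endian, the bytes at ascending addresses are 92 1E 2F C7.
Read back as big-endian, the last byte is least significant, giving 0x921E2FC7.
0x921E2FC7 = 2451451847.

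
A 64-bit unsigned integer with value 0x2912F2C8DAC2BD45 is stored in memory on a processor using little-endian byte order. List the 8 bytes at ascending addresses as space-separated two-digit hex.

Split into bytes (most-significant first): 29 12 F2 C8 DA C2 BD 45.
In little-endian order the low byte comes first in memory.
So at ascending addresses the bytes are 45 BD C2 DA C8 F2 12 29.

45 BD C2 DA C8 F2 12 29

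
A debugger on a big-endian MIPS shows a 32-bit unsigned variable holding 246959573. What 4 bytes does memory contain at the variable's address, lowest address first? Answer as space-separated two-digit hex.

0E B8 4D D5

246959573 in hexadecimal, padded to 32 bits, is 0x0EB84DD5.
Split into bytes (most-significant first): 0E B8 4D D5.
Big-endian: lowest address holds the most-significant byte.
So the memory order matches the most-significant-first order: 0E B8 4D D5.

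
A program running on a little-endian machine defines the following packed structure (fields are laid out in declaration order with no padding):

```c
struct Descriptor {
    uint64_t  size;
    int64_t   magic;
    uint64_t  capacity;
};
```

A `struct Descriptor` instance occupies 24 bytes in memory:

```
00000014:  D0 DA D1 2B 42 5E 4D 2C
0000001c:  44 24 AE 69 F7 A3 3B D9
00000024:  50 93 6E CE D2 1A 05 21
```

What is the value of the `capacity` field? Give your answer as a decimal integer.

`capacity` follows `size` (8 B), `magic` (8 B), so it starts at offset 8 + 8 = 16 and occupies 8 bytes.
Bytes at offsets 16..23: 50 93 6E CE D2 1A 05 21.
In little-endian order the low byte comes first in memory.
Reassemble most-significant byte first: 21 05 1A D2 CE 6E 93 50 → 0x21051AD2CE6E9350.
0x21051AD2CE6E9350 = 2379337470843982672.

2379337470843982672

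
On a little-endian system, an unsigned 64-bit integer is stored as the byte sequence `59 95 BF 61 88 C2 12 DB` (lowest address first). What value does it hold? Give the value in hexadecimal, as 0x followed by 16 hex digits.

0xDB12C28861BF9559

Little-endian stores the least-significant byte at the lowest address.
Reassemble most-significant byte first: DB 12 C2 88 61 BF 95 59 → 0xDB12C28861BF9559.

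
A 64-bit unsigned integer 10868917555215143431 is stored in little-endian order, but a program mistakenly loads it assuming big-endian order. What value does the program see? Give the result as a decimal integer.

10868917555215143431 in 64-bit hexadecimal is 0x96D626EE339B1207.
Stored little-endian, the bytes at ascending addresses are 07 12 9B 33 EE 26 D6 96.
Read back as big-endian, the last byte is least significant, giving 0x07129B33EE26D696.
0x07129B33EE26D696 = 509640355187447446.

509640355187447446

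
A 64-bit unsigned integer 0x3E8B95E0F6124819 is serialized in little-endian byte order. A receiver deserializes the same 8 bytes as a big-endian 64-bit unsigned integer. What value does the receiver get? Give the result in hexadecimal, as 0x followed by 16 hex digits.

Stored little-endian, the bytes at ascending addresses are 19 48 12 F6 E0 95 8B 3E.
Read back as big-endian, the last byte is least significant, giving 0x194812F6E0958B3E.

0x194812F6E0958B3E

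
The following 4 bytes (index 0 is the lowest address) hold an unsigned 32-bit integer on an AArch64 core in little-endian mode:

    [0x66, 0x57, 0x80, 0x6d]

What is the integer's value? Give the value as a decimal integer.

1837127526

Little-endian stores the least-significant byte at the lowest address.
Reassemble most-significant byte first: 6D 80 57 66 → 0x6D805766.
0x6D805766 = 1837127526.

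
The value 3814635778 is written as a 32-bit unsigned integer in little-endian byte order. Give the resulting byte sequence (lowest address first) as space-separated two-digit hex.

3814635778 in hexadecimal, padded to 32 bits, is 0xE35EB902.
Split into bytes (most-significant first): E3 5E B9 02.
In little-endian order the low byte comes first in memory.
So at ascending addresses the bytes are 02 B9 5E E3.

02 B9 5E E3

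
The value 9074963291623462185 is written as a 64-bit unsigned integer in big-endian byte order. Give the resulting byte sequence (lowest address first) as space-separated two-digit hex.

7D F0 BF 08 52 ED 15 29

9074963291623462185 in hexadecimal, padded to 64 bits, is 0x7DF0BF0852ED1529.
Split into bytes (most-significant first): 7D F0 BF 08 52 ED 15 29.
Big-endian: lowest address holds the most-significant byte.
So the memory order matches the most-significant-first order: 7D F0 BF 08 52 ED 15 29.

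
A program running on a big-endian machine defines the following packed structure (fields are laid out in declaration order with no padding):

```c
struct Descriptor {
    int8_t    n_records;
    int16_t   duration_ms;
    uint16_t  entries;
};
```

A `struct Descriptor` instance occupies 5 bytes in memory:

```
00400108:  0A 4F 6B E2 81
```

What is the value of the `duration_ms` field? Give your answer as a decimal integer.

`duration_ms` follows `n_records` (1 byte), so it starts at byte offset 1 and occupies 2 bytes.
Bytes at offsets 1..2: 4F 6B.
Big-endian: lowest address holds the most-significant byte.
The bytes are already most-significant first: 0x4F6B.
0x4F6B = 20331.

20331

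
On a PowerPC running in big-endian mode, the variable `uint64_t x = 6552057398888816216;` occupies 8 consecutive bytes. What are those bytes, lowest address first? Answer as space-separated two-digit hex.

6552057398888816216 in hexadecimal, padded to 64 bits, is 0x5AED957D70BCDE58.
Split into bytes (most-significant first): 5A ED 95 7D 70 BC DE 58.
Big-endian stores the most-significant byte at the lowest address.
So the memory order matches the most-significant-first order: 5A ED 95 7D 70 BC DE 58.

5A ED 95 7D 70 BC DE 58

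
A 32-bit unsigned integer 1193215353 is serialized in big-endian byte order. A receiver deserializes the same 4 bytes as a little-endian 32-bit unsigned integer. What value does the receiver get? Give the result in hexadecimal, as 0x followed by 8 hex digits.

0x79051F47

1193215353 in 32-bit hexadecimal is 0x471F0579.
Stored big-endian, the bytes at ascending addresses are 47 1F 05 79.
Read back as little-endian, the first byte is least significant, giving 0x79051F47.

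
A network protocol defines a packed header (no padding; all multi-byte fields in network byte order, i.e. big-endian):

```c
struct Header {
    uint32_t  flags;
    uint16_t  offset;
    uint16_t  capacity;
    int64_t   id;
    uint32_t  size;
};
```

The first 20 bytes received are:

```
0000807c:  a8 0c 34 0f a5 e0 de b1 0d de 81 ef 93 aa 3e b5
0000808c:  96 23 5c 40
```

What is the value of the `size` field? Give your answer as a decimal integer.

`size` follows `flags` (4 B), `offset` (2 B), `capacity` (2 B), `id` (8 B), so it starts at offset 4 + 2 + 2 + 8 = 16 and occupies 4 bytes.
Bytes at offsets 16..19: 96 23 5C 40.
In big-endian order the high byte comes first in memory.
The bytes are already most-significant first: 0x96235C40.
0x96235C40 = 2518899776.

2518899776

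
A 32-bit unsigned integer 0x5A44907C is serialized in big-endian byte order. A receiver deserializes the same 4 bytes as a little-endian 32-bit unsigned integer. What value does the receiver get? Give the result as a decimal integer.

Stored big-endian, the bytes at ascending addresses are 5A 44 90 7C.
Read back as little-endian, the first byte is least significant, giving 0x7C90445A.
0x7C90445A = 2089829466.

2089829466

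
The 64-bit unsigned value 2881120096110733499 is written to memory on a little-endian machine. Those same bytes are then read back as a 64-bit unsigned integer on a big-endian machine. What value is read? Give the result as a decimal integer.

13504302329457539879

2881120096110733499 in 64-bit hexadecimal is 0x27FBCB766BEB68BB.
Stored little-endian, the bytes at ascending addresses are BB 68 EB 6B 76 CB FB 27.
Read back as big-endian, the last byte is least significant, giving 0xBB68EB6B76CBFB27.
0xBB68EB6B76CBFB27 = 13504302329457539879.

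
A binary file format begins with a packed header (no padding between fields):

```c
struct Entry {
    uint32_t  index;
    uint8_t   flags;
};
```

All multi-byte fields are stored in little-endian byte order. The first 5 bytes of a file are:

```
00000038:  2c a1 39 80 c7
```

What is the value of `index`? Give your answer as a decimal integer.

`index` is the first field, at byte offset 0, occupying 4 bytes.
Bytes at offsets 0..3: 2C A1 39 80.
Little-endian: lowest address holds the least-significant byte.
Reassemble most-significant byte first: 80 39 A1 2C → 0x8039A12C.
0x8039A12C = 2151260460.

2151260460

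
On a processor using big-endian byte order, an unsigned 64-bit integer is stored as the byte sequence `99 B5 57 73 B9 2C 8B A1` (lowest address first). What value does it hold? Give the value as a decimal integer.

In big-endian order the high byte comes first in memory.
The bytes are already most-significant first: 0x99B55773B92C8BA1.
0x99B55773B92C8BA1 = 11075855013127162785.

11075855013127162785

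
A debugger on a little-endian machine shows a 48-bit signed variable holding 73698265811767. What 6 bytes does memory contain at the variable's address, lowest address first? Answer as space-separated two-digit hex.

73698265811767 in hexadecimal, padded to 48 bits, is 0x430736F44B37.
Split into bytes (most-significant first): 43 07 36 F4 4B 37.
Little-endian stores the least-significant byte at the lowest address.
So at ascending addresses the bytes are 37 4B F4 36 07 43.

37 4B F4 36 07 43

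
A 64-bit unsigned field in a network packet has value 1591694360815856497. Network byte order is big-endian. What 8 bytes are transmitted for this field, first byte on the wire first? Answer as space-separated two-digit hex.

1591694360815856497 in hexadecimal, padded to 64 bits, is 0x1616D596876BEB71.
Split into bytes (most-significant first): 16 16 D5 96 87 6B EB 71.
Big-endian: lowest address holds the most-significant byte.
So the memory order matches the most-significant-first order: 16 16 D5 96 87 6B EB 71.

16 16 D5 96 87 6B EB 71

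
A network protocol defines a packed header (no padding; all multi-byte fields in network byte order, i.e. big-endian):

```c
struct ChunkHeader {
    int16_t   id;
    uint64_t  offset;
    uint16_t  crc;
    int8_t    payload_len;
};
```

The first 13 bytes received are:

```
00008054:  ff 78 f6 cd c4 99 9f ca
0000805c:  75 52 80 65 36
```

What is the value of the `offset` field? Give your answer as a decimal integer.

17784086667645842770

`offset` follows `id` (2 bytes), so it starts at byte offset 2 and occupies 8 bytes.
Bytes at offsets 2..9: F6 CD C4 99 9F CA 75 52.
Big-endian stores the most-significant byte at the lowest address.
The bytes are already most-significant first: 0xF6CDC4999FCA7552.
0xF6CDC4999FCA7552 = 17784086667645842770.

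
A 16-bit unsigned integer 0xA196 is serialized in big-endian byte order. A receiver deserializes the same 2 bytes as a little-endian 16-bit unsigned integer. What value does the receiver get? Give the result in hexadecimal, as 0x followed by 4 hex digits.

0x96A1

Stored big-endian, the bytes at ascending addresses are A1 96.
Read back as little-endian, the first byte is least significant, giving 0x96A1.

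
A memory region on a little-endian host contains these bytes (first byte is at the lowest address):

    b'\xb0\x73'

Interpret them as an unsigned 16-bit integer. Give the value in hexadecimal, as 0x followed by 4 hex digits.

0x73B0

Little-endian: lowest address holds the least-significant byte.
Reassemble most-significant byte first: 73 B0 → 0x73B0.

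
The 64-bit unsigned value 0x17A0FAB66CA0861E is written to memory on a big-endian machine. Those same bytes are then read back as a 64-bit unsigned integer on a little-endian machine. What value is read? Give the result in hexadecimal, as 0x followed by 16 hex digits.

0x1E86A06CB6FAA017

Stored big-endian, the bytes at ascending addresses are 17 A0 FA B6 6C A0 86 1E.
Read back as little-endian, the first byte is least significant, giving 0x1E86A06CB6FAA017.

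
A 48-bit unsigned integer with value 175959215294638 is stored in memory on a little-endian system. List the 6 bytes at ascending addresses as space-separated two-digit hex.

175959215294638 in hexadecimal, padded to 48 bits, is 0xA008B285C8AE.
Split into bytes (most-significant first): A0 08 B2 85 C8 AE.
Little-endian stores the least-significant byte at the lowest address.
So at ascending addresses the bytes are AE C8 85 B2 08 A0.

AE C8 85 B2 08 A0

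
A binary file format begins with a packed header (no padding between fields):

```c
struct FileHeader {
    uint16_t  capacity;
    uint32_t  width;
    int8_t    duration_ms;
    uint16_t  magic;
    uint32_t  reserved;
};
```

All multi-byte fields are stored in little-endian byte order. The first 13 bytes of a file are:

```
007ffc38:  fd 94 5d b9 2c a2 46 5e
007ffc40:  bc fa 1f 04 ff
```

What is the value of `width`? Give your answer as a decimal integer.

2720840029

`width` follows `capacity` (2 bytes), so it starts at byte offset 2 and occupies 4 bytes.
Bytes at offsets 2..5: 5D B9 2C A2.
Little-endian: lowest address holds the least-significant byte.
Reassemble most-significant byte first: A2 2C B9 5D → 0xA22CB95D.
0xA22CB95D = 2720840029.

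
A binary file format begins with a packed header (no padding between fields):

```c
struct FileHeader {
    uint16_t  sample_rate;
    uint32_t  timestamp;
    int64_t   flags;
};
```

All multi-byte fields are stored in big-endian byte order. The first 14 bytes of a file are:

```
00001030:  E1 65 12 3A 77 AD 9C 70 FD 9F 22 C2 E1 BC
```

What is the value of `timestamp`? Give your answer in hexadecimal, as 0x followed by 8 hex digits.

`timestamp` follows `sample_rate` (2 bytes), so it starts at byte offset 2 and occupies 4 bytes.
Bytes at offsets 2..5: 12 3A 77 AD.
Big-endian stores the most-significant byte at the lowest address.
The bytes are already most-significant first: 0x123A77AD.

0x123A77AD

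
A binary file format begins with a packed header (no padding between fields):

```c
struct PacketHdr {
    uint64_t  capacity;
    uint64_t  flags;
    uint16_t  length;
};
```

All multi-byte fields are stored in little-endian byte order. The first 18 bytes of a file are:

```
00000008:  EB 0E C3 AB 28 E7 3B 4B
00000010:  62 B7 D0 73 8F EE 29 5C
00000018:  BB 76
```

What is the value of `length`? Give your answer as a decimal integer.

`length` follows `capacity` (8 B), `flags` (8 B), so it starts at offset 8 + 8 = 16 and occupies 2 bytes.
Bytes at offsets 16..17: BB 76.
Little-endian: lowest address holds the least-significant byte.
Reassemble most-significant byte first: 76 BB → 0x76BB.
0x76BB = 30395.

30395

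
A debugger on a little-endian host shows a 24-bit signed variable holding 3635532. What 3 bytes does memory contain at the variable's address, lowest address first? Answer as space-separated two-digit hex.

4C 79 37

3635532 in hexadecimal, padded to 24 bits, is 0x37794C.
Split into bytes (most-significant first): 37 79 4C.
Little-endian: lowest address holds the least-significant byte.
So at ascending addresses the bytes are 4C 79 37.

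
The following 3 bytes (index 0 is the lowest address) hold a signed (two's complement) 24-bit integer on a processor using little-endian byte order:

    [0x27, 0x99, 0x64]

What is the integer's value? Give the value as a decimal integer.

In little-endian order the low byte comes first in memory.
Reassemble most-significant byte first: 64 99 27 → 0x649927.
0x649927 = 6592807.

6592807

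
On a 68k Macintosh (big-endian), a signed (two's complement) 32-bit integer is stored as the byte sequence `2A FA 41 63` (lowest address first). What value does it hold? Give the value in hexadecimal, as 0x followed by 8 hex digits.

Big-endian stores the most-significant byte at the lowest address.
The bytes are already most-significant first: 0x2AFA4163.

0x2AFA4163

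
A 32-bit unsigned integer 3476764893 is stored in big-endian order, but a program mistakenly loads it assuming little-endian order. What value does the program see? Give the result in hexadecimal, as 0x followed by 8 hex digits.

3476764893 in 32-bit hexadecimal is 0xCF3B38DD.
Stored big-endian, the bytes at ascending addresses are CF 3B 38 DD.
Read back as little-endian, the first byte is least significant, giving 0xDD383BCF.

0xDD383BCF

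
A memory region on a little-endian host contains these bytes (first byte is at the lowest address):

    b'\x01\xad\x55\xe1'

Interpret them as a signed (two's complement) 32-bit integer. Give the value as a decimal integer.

In little-endian order the low byte comes first in memory.
Reassemble most-significant byte first: E1 55 AD 01 → 0xE155AD01.
Top bit is set, so as a signed 32-bit value this is 0xE155AD01 − 2^32 = -514478847.

-514478847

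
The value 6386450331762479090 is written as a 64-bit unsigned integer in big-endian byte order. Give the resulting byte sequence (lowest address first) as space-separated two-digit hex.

6386450331762479090 in hexadecimal, padded to 64 bits, is 0x58A13ABD6860CFF2.
Split into bytes (most-significant first): 58 A1 3A BD 68 60 CF F2.
In big-endian order the high byte comes first in memory.
So the memory order matches the most-significant-first order: 58 A1 3A BD 68 60 CF F2.

58 A1 3A BD 68 60 CF F2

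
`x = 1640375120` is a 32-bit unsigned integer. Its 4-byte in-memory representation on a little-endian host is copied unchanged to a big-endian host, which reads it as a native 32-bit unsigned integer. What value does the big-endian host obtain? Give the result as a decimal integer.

1344521825

1640375120 in 32-bit hexadecimal is 0x61C62350.
Stored little-endian, the bytes at ascending addresses are 50 23 C6 61.
Read back as big-endian, the last byte is least significant, giving 0x5023C661.
0x5023C661 = 1344521825.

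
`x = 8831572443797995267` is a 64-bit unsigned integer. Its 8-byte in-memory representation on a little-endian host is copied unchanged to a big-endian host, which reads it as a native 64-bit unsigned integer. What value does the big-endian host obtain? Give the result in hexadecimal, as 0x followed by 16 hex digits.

0x033FB590580C907A

8831572443797995267 in 64-bit hexadecimal is 0x7A900C5890B53F03.
Stored little-endian, the bytes at ascending addresses are 03 3F B5 90 58 0C 90 7A.
Read back as big-endian, the last byte is least significant, giving 0x033FB590580C907A.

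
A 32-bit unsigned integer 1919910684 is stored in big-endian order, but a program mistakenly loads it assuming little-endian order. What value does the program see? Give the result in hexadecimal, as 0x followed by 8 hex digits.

1919910684 in 32-bit hexadecimal is 0x726F831C.
Stored big-endian, the bytes at ascending addresses are 72 6F 83 1C.
Read back as little-endian, the first byte is least significant, giving 0x1C836F72.

0x1C836F72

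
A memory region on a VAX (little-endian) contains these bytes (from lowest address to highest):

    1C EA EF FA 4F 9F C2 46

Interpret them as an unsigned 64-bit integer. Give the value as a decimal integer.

5098812893998082588

Little-endian stores the least-significant byte at the lowest address.
Reassemble most-significant byte first: 46 C2 9F 4F FA EF EA 1C → 0x46C29F4FFAEFEA1C.
0x46C29F4FFAEFEA1C = 5098812893998082588.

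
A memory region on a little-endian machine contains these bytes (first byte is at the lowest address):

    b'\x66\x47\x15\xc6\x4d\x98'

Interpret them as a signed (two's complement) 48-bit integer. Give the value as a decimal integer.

-114015173523610

Little-endian stores the least-significant byte at the lowest address.
Reassemble most-significant byte first: 98 4D C6 15 47 66 → 0x984DC6154766.
Top bit is set, so as a signed 48-bit value this is 0x984DC6154766 − 2^48 = -114015173523610.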